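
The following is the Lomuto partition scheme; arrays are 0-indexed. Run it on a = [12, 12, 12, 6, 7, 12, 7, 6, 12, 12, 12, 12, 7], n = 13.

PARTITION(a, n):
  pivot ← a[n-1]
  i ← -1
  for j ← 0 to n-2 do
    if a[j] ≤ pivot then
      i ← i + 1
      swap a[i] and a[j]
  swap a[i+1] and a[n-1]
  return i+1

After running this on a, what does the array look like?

pivot=7, i=-1
j=0: 12>7, skip
j=1: 12>7, skip
j=2: 12>7, skip
j=3: 6≤7, i=0, swap(0,3) ⇒ [6, 12, 12, 12, 7, 12, 7, 6, 12, 12, 12, 12, 7]
j=4: 7≤7, i=1, swap(1,4) ⇒ [6, 7, 12, 12, 12, 12, 7, 6, 12, 12, 12, 12, 7]
j=5: 12>7, skip
j=6: 7≤7, i=2, swap(2,6) ⇒ [6, 7, 7, 12, 12, 12, 12, 6, 12, 12, 12, 12, 7]
j=7: 6≤7, i=3, swap(3,7) ⇒ [6, 7, 7, 6, 12, 12, 12, 12, 12, 12, 12, 12, 7]
j=8: 12>7, skip
j=9: 12>7, skip
j=10: 12>7, skip
j=11: 12>7, skip
swap(4,12) ⇒ [6, 7, 7, 6, 7, 12, 12, 12, 12, 12, 12, 12, 12]; return 4

[6, 7, 7, 6, 7, 12, 12, 12, 12, 12, 12, 12, 12]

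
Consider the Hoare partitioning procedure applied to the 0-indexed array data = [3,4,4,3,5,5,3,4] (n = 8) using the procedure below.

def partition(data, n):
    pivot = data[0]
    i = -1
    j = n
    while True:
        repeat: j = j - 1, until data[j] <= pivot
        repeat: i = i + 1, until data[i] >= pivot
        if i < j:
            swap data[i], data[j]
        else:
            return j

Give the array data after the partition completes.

pivot = data[0] = 3; i = -1, j = 8
j→6 (data[6]=3≤3), i→0 (data[0]=3≥3); i<j, swap → [3,4,4,3,5,5,3,4]
j→3 (data[3]=3≤3), i→1 (data[1]=4≥3); i<j, swap → [3,3,4,4,5,5,3,4]
j→1, i→2; i≥j, return j=1. data = [3,3,4,4,5,5,3,4]

[3,3,4,4,5,5,3,4]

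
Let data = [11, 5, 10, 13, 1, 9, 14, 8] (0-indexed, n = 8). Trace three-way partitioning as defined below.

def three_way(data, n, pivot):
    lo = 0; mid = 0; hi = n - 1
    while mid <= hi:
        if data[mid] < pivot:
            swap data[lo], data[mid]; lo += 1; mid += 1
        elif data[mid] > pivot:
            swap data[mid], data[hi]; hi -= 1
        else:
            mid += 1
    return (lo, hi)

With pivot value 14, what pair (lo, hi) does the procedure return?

(7, 7)

lo=0 mid=0 hi=7
11<14: swap(0,0), lo=1 mid=1 ⇒ [11, 5, 10, 13, 1, 9, 14, 8]
5<14: swap(1,1), lo=2 mid=2 ⇒ [11, 5, 10, 13, 1, 9, 14, 8]
10<14: swap(2,2), lo=3 mid=3 ⇒ [11, 5, 10, 13, 1, 9, 14, 8]
13<14: swap(3,3), lo=4 mid=4 ⇒ [11, 5, 10, 13, 1, 9, 14, 8]
1<14: swap(4,4), lo=5 mid=5 ⇒ [11, 5, 10, 13, 1, 9, 14, 8]
9<14: swap(5,5), lo=6 mid=6 ⇒ [11, 5, 10, 13, 1, 9, 14, 8]
14=14: mid=7
8<14: swap(6,7), lo=7 mid=8 ⇒ [11, 5, 10, 13, 1, 9, 8, 14]
done. lo=7 hi=7; data=[11, 5, 10, 13, 1, 9, 8, 14]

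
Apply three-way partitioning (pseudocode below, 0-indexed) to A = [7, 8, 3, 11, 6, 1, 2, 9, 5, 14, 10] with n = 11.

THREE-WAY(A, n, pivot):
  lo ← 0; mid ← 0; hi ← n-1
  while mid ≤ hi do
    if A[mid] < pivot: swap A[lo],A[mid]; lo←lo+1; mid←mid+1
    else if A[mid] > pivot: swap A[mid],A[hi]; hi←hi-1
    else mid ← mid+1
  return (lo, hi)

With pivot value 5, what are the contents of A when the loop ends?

[2, 3, 1, 5, 6, 11, 9, 8, 14, 10, 7]

lo=0 mid=0 hi=10
7>5: swap(0,10), hi=9 ⇒ [10, 8, 3, 11, 6, 1, 2, 9, 5, 14, 7]
10>5: swap(0,9), hi=8 ⇒ [14, 8, 3, 11, 6, 1, 2, 9, 5, 10, 7]
14>5: swap(0,8), hi=7 ⇒ [5, 8, 3, 11, 6, 1, 2, 9, 14, 10, 7]
5=5: mid=1
8>5: swap(1,7), hi=6 ⇒ [5, 9, 3, 11, 6, 1, 2, 8, 14, 10, 7]
9>5: swap(1,6), hi=5 ⇒ [5, 2, 3, 11, 6, 1, 9, 8, 14, 10, 7]
2<5: swap(0,1), lo=1 mid=2 ⇒ [2, 5, 3, 11, 6, 1, 9, 8, 14, 10, 7]
3<5: swap(1,2), lo=2 mid=3 ⇒ [2, 3, 5, 11, 6, 1, 9, 8, 14, 10, 7]
11>5: swap(3,5), hi=4 ⇒ [2, 3, 5, 1, 6, 11, 9, 8, 14, 10, 7]
1<5: swap(2,3), lo=3 mid=4 ⇒ [2, 3, 1, 5, 6, 11, 9, 8, 14, 10, 7]
6>5: swap(4,4), hi=3 ⇒ [2, 3, 1, 5, 6, 11, 9, 8, 14, 10, 7]
done. lo=3 hi=3; A=[2, 3, 1, 5, 6, 11, 9, 8, 14, 10, 7]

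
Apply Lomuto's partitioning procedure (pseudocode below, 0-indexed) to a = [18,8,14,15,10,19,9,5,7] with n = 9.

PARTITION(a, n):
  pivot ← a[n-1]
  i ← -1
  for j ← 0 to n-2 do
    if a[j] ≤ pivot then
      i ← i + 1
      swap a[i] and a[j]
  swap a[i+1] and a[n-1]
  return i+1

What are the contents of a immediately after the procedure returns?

pivot = a[8] = 7; i = -1
j=0: a[0]=18 > 7 → no swap
j=1: a[1]=8 > 7 → no swap
j=2: a[2]=14 > 7 → no swap
j=3: a[3]=15 > 7 → no swap
j=4: a[4]=10 > 7 → no swap
j=5: a[5]=19 > 7 → no swap
j=6: a[6]=9 > 7 → no swap
j=7: a[7]=5 ≤ 7 → i=0, swap a[0],a[7] → [5,8,14,15,10,19,9,18,7]
final swap a[1],a[8] → [5,7,14,15,10,19,9,18,8]; return 1

[5,7,14,15,10,19,9,18,8]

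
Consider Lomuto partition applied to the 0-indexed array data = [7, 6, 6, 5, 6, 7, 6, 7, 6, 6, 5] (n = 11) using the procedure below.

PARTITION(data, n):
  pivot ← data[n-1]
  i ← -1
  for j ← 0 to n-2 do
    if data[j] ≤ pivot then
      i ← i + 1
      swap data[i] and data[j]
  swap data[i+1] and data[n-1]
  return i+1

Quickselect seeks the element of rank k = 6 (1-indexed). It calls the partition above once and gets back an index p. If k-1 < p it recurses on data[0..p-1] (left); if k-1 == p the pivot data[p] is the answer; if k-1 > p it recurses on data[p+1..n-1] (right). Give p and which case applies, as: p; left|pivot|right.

pivot = data[10] = 5; i = -1
j=0: data[0]=7 > 5 → no swap
j=1: data[1]=6 > 5 → no swap
j=2: data[2]=6 > 5 → no swap
j=3: data[3]=5 ≤ 5 → i=0, swap data[0],data[3] → [5, 6, 6, 7, 6, 7, 6, 7, 6, 6, 5]
j=4: data[4]=6 > 5 → no swap
j=5: data[5]=7 > 5 → no swap
j=6: data[6]=6 > 5 → no swap
j=7: data[7]=7 > 5 → no swap
j=8: data[8]=6 > 5 → no swap
j=9: data[9]=6 > 5 → no swap
final swap data[1],data[10] → [5, 5, 6, 7, 6, 7, 6, 7, 6, 6, 6]; return 1
p = 1; k-1 = 5 > 1 ⇒ right

1; right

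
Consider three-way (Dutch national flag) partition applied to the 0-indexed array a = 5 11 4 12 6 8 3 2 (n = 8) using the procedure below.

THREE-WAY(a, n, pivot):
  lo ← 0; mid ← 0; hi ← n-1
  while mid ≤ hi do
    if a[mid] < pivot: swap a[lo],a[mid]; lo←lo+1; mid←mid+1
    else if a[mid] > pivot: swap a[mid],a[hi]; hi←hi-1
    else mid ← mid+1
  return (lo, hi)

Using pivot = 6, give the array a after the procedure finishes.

5 2 4 3 6 8 12 11

lo=0 mid=0 hi=7
5<6: swap(0,0), lo=1 mid=1 ⇒ 5 11 4 12 6 8 3 2
11>6: swap(1,7), hi=6 ⇒ 5 2 4 12 6 8 3 11
2<6: swap(1,1), lo=2 mid=2 ⇒ 5 2 4 12 6 8 3 11
4<6: swap(2,2), lo=3 mid=3 ⇒ 5 2 4 12 6 8 3 11
12>6: swap(3,6), hi=5 ⇒ 5 2 4 3 6 8 12 11
3<6: swap(3,3), lo=4 mid=4 ⇒ 5 2 4 3 6 8 12 11
6=6: mid=5
8>6: swap(5,5), hi=4 ⇒ 5 2 4 3 6 8 12 11
done. lo=4 hi=4; a=5 2 4 3 6 8 12 11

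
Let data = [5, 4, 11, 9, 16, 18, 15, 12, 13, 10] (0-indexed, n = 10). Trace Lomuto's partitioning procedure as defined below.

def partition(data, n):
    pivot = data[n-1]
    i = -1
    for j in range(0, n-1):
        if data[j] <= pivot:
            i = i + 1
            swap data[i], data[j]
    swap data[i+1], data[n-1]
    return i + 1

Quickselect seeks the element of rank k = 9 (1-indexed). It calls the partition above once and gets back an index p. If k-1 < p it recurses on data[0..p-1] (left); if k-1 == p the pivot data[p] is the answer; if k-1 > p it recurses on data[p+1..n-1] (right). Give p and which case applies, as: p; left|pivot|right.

pivot = data[9] = 10; i = -1
j=0: data[0]=5 ≤ 10 → i=0, swap data[0],data[0] (no change) → [5, 4, 11, 9, 16, 18, 15, 12, 13, 10]
j=1: data[1]=4 ≤ 10 → i=1, swap data[1],data[1] (no change) → [5, 4, 11, 9, 16, 18, 15, 12, 13, 10]
j=2: data[2]=11 > 10 → no swap
j=3: data[3]=9 ≤ 10 → i=2, swap data[2],data[3] → [5, 4, 9, 11, 16, 18, 15, 12, 13, 10]
j=4: data[4]=16 > 10 → no swap
j=5: data[5]=18 > 10 → no swap
j=6: data[6]=15 > 10 → no swap
j=7: data[7]=12 > 10 → no swap
j=8: data[8]=13 > 10 → no swap
final swap data[3],data[9] → [5, 4, 9, 10, 16, 18, 15, 12, 13, 11]; return 3
p = 3; k-1 = 8 > 3 ⇒ right

3; right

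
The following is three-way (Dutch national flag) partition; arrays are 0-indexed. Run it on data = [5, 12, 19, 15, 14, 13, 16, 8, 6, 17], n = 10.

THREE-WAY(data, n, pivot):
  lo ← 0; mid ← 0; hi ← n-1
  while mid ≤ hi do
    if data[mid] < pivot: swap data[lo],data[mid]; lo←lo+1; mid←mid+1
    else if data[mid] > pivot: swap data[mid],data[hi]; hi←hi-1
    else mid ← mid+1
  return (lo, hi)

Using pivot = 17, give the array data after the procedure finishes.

[5, 12, 15, 14, 13, 16, 8, 6, 17, 19]

pivot = 17; lo=0, mid=0, hi=9
data[mid]=5<17: swap data[0],data[0]; lo=1,mid=1 → [5, 12, 19, 15, 14, 13, 16, 8, 6, 17]
data[mid]=12<17: swap data[1],data[1]; lo=2,mid=2 → [5, 12, 19, 15, 14, 13, 16, 8, 6, 17]
data[mid]=19>17: swap data[2],data[9]; hi=8 → [5, 12, 17, 15, 14, 13, 16, 8, 6, 19]
data[mid]=17=17: mid=3
data[mid]=15<17: swap data[2],data[3]; lo=3,mid=4 → [5, 12, 15, 17, 14, 13, 16, 8, 6, 19]
data[mid]=14<17: swap data[3],data[4]; lo=4,mid=5 → [5, 12, 15, 14, 17, 13, 16, 8, 6, 19]
data[mid]=13<17: swap data[4],data[5]; lo=5,mid=6 → [5, 12, 15, 14, 13, 17, 16, 8, 6, 19]
data[mid]=16<17: swap data[5],data[6]; lo=6,mid=7 → [5, 12, 15, 14, 13, 16, 17, 8, 6, 19]
data[mid]=8<17: swap data[6],data[7]; lo=7,mid=8 → [5, 12, 15, 14, 13, 16, 8, 17, 6, 19]
data[mid]=6<17: swap data[7],data[8]; lo=8,mid=9 → [5, 12, 15, 14, 13, 16, 8, 6, 17, 19]
end: lo=8, hi=8; data = [5, 12, 15, 14, 13, 16, 8, 6, 17, 19]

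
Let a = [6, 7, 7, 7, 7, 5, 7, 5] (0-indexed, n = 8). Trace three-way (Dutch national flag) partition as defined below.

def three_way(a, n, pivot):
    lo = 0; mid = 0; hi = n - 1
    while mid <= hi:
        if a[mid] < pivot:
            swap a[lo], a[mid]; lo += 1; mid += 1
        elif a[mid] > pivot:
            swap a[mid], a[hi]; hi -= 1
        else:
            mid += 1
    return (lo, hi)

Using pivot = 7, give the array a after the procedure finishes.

[6, 5, 5, 7, 7, 7, 7, 7]

lo=0 mid=0 hi=7
6<7: swap(0,0), lo=1 mid=1 ⇒ [6, 7, 7, 7, 7, 5, 7, 5]
7=7: mid=2
7=7: mid=3
7=7: mid=4
7=7: mid=5
5<7: swap(1,5), lo=2 mid=6 ⇒ [6, 5, 7, 7, 7, 7, 7, 5]
7=7: mid=7
5<7: swap(2,7), lo=3 mid=8 ⇒ [6, 5, 5, 7, 7, 7, 7, 7]
done. lo=3 hi=7; a=[6, 5, 5, 7, 7, 7, 7, 7]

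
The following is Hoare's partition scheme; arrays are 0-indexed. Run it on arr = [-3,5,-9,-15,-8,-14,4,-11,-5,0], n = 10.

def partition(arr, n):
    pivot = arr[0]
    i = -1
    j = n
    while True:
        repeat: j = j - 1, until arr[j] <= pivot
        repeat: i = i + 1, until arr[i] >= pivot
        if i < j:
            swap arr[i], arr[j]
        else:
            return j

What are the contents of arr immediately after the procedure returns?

[-5,-11,-9,-15,-8,-14,4,5,-3,0]

pivot=-3
j stops at 8 (-5), i stops at 0 (-3); swap ⇒ [-5,5,-9,-15,-8,-14,4,-11,-3,0]
j stops at 7 (-11), i stops at 1 (5); swap ⇒ [-5,-11,-9,-15,-8,-14,4,5,-3,0]
j stops at 5, i stops at 6; i≥j ⇒ return 5. arr=[-5,-11,-9,-15,-8,-14,4,5,-3,0]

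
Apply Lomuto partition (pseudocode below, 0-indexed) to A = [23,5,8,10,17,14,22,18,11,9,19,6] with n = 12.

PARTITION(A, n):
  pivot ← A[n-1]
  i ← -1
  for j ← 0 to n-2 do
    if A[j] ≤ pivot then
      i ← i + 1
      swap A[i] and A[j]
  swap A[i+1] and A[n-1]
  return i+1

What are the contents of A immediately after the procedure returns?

pivot = A[11] = 6; i = -1
j=0: A[0]=23 > 6 → no swap
j=1: A[1]=5 ≤ 6 → i=0, swap A[0],A[1] → [5,23,8,10,17,14,22,18,11,9,19,6]
j=2: A[2]=8 > 6 → no swap
j=3: A[3]=10 > 6 → no swap
j=4: A[4]=17 > 6 → no swap
j=5: A[5]=14 > 6 → no swap
j=6: A[6]=22 > 6 → no swap
j=7: A[7]=18 > 6 → no swap
j=8: A[8]=11 > 6 → no swap
j=9: A[9]=9 > 6 → no swap
j=10: A[10]=19 > 6 → no swap
final swap A[1],A[11] → [5,6,8,10,17,14,22,18,11,9,19,23]; return 1

[5,6,8,10,17,14,22,18,11,9,19,23]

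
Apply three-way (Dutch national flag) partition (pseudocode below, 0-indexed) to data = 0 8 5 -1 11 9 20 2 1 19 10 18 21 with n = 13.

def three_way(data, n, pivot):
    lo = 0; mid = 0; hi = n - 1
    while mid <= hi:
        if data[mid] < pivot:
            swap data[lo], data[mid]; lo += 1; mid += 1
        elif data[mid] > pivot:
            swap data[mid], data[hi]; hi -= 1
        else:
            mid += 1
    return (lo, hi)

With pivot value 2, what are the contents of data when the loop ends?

lo=0 mid=0 hi=12
0<2: swap(0,0), lo=1 mid=1 ⇒ 0 8 5 -1 11 9 20 2 1 19 10 18 21
8>2: swap(1,12), hi=11 ⇒ 0 21 5 -1 11 9 20 2 1 19 10 18 8
21>2: swap(1,11), hi=10 ⇒ 0 18 5 -1 11 9 20 2 1 19 10 21 8
18>2: swap(1,10), hi=9 ⇒ 0 10 5 -1 11 9 20 2 1 19 18 21 8
10>2: swap(1,9), hi=8 ⇒ 0 19 5 -1 11 9 20 2 1 10 18 21 8
19>2: swap(1,8), hi=7 ⇒ 0 1 5 -1 11 9 20 2 19 10 18 21 8
1<2: swap(1,1), lo=2 mid=2 ⇒ 0 1 5 -1 11 9 20 2 19 10 18 21 8
5>2: swap(2,7), hi=6 ⇒ 0 1 2 -1 11 9 20 5 19 10 18 21 8
2=2: mid=3
-1<2: swap(2,3), lo=3 mid=4 ⇒ 0 1 -1 2 11 9 20 5 19 10 18 21 8
11>2: swap(4,6), hi=5 ⇒ 0 1 -1 2 20 9 11 5 19 10 18 21 8
20>2: swap(4,5), hi=4 ⇒ 0 1 -1 2 9 20 11 5 19 10 18 21 8
9>2: swap(4,4), hi=3 ⇒ 0 1 -1 2 9 20 11 5 19 10 18 21 8
done. lo=3 hi=3; data=0 1 -1 2 9 20 11 5 19 10 18 21 8

0 1 -1 2 9 20 11 5 19 10 18 21 8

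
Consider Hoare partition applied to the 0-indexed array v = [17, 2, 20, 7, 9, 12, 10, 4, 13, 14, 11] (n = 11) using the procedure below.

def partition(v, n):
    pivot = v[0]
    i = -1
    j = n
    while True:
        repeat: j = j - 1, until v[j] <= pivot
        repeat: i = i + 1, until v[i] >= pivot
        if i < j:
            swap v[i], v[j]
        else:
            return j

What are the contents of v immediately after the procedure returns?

[11, 2, 14, 7, 9, 12, 10, 4, 13, 20, 17]

pivot=17
j stops at 10 (11), i stops at 0 (17); swap ⇒ [11, 2, 20, 7, 9, 12, 10, 4, 13, 14, 17]
j stops at 9 (14), i stops at 2 (20); swap ⇒ [11, 2, 14, 7, 9, 12, 10, 4, 13, 20, 17]
j stops at 8, i stops at 9; i≥j ⇒ return 8. v=[11, 2, 14, 7, 9, 12, 10, 4, 13, 20, 17]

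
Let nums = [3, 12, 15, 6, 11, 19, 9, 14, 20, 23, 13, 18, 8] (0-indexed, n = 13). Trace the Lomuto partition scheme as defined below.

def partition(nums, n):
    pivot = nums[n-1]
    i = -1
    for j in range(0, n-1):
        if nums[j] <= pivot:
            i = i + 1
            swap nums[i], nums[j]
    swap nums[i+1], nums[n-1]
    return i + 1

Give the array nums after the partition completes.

pivot = nums[12] = 8; i = -1
j=0: nums[0]=3 ≤ 8 → i=0, swap nums[0],nums[0] (no change) → [3, 12, 15, 6, 11, 19, 9, 14, 20, 23, 13, 18, 8]
j=1: nums[1]=12 > 8 → no swap
j=2: nums[2]=15 > 8 → no swap
j=3: nums[3]=6 ≤ 8 → i=1, swap nums[1],nums[3] → [3, 6, 15, 12, 11, 19, 9, 14, 20, 23, 13, 18, 8]
j=4: nums[4]=11 > 8 → no swap
j=5: nums[5]=19 > 8 → no swap
j=6: nums[6]=9 > 8 → no swap
j=7: nums[7]=14 > 8 → no swap
j=8: nums[8]=20 > 8 → no swap
j=9: nums[9]=23 > 8 → no swap
j=10: nums[10]=13 > 8 → no swap
j=11: nums[11]=18 > 8 → no swap
final swap nums[2],nums[12] → [3, 6, 8, 12, 11, 19, 9, 14, 20, 23, 13, 18, 15]; return 2

[3, 6, 8, 12, 11, 19, 9, 14, 20, 23, 13, 18, 15]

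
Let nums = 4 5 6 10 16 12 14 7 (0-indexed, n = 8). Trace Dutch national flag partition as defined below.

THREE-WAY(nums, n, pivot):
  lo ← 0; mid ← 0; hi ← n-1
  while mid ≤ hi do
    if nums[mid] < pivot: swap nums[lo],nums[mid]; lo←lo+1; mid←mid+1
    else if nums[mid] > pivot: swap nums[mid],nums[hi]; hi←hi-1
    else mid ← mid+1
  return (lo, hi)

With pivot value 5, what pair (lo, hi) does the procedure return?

(1, 1)

pivot = 5; lo=0, mid=0, hi=7
nums[mid]=4<5: swap nums[0],nums[0]; lo=1,mid=1 → 4 5 6 10 16 12 14 7
nums[mid]=5=5: mid=2
nums[mid]=6>5: swap nums[2],nums[7]; hi=6 → 4 5 7 10 16 12 14 6
nums[mid]=7>5: swap nums[2],nums[6]; hi=5 → 4 5 14 10 16 12 7 6
nums[mid]=14>5: swap nums[2],nums[5]; hi=4 → 4 5 12 10 16 14 7 6
nums[mid]=12>5: swap nums[2],nums[4]; hi=3 → 4 5 16 10 12 14 7 6
nums[mid]=16>5: swap nums[2],nums[3]; hi=2 → 4 5 10 16 12 14 7 6
nums[mid]=10>5: swap nums[2],nums[2]; hi=1 → 4 5 10 16 12 14 7 6
end: lo=1, hi=1; nums = 4 5 10 16 12 14 7 6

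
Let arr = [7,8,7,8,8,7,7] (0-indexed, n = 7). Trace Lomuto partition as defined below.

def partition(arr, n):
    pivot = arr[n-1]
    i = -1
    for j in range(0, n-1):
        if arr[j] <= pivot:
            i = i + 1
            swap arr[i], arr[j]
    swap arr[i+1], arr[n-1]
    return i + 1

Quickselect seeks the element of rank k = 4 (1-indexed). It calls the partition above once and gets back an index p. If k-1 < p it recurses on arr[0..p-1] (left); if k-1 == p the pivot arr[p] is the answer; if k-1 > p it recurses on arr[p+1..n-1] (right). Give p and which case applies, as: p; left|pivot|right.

pivot = arr[6] = 7; i = -1
j=0: arr[0]=7 ≤ 7 → i=0, swap arr[0],arr[0] (no change) → [7,8,7,8,8,7,7]
j=1: arr[1]=8 > 7 → no swap
j=2: arr[2]=7 ≤ 7 → i=1, swap arr[1],arr[2] → [7,7,8,8,8,7,7]
j=3: arr[3]=8 > 7 → no swap
j=4: arr[4]=8 > 7 → no swap
j=5: arr[5]=7 ≤ 7 → i=2, swap arr[2],arr[5] → [7,7,7,8,8,8,7]
final swap arr[3],arr[6] → [7,7,7,7,8,8,8]; return 3
p = 3; k-1 = 3 == 3 ⇒ pivot

3; pivot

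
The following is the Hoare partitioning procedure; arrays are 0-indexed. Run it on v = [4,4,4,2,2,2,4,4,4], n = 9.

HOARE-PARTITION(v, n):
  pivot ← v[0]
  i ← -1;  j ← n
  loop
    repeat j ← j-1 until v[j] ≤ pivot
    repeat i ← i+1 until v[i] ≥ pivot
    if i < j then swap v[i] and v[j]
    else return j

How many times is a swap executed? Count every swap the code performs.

3

pivot=4
j stops at 8 (4), i stops at 0 (4); swap ⇒ [4,4,4,2,2,2,4,4,4]
j stops at 7 (4), i stops at 1 (4); swap ⇒ [4,4,4,2,2,2,4,4,4]
j stops at 6 (4), i stops at 2 (4); swap ⇒ [4,4,4,2,2,2,4,4,4]
j stops at 5, i stops at 6; i≥j ⇒ return 5. v=[4,4,4,2,2,2,4,4,4]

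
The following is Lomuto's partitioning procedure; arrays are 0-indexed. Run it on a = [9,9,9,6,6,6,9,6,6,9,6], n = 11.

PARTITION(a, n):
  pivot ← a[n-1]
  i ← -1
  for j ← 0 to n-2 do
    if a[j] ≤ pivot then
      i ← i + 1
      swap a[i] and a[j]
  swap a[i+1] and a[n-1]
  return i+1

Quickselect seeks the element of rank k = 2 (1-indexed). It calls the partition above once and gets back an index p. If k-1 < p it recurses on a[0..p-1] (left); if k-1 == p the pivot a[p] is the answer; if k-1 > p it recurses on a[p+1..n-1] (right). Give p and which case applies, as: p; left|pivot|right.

5; left

pivot = a[10] = 6; i = -1
j=0: a[0]=9 > 6 → no swap
j=1: a[1]=9 > 6 → no swap
j=2: a[2]=9 > 6 → no swap
j=3: a[3]=6 ≤ 6 → i=0, swap a[0],a[3] → [6,9,9,9,6,6,9,6,6,9,6]
j=4: a[4]=6 ≤ 6 → i=1, swap a[1],a[4] → [6,6,9,9,9,6,9,6,6,9,6]
j=5: a[5]=6 ≤ 6 → i=2, swap a[2],a[5] → [6,6,6,9,9,9,9,6,6,9,6]
j=6: a[6]=9 > 6 → no swap
j=7: a[7]=6 ≤ 6 → i=3, swap a[3],a[7] → [6,6,6,6,9,9,9,9,6,9,6]
j=8: a[8]=6 ≤ 6 → i=4, swap a[4],a[8] → [6,6,6,6,6,9,9,9,9,9,6]
j=9: a[9]=9 > 6 → no swap
final swap a[5],a[10] → [6,6,6,6,6,6,9,9,9,9,9]; return 5
p = 5; k-1 = 1 < 5 ⇒ left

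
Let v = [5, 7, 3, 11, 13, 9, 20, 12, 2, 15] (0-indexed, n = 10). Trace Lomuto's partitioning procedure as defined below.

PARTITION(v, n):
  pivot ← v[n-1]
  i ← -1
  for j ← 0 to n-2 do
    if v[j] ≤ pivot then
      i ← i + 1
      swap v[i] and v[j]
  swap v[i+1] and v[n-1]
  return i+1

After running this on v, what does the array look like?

pivot = v[9] = 15; i = -1
j=0: v[0]=5 ≤ 15 → i=0, swap v[0],v[0] (no change) → [5, 7, 3, 11, 13, 9, 20, 12, 2, 15]
j=1: v[1]=7 ≤ 15 → i=1, swap v[1],v[1] (no change) → [5, 7, 3, 11, 13, 9, 20, 12, 2, 15]
j=2: v[2]=3 ≤ 15 → i=2, swap v[2],v[2] (no change) → [5, 7, 3, 11, 13, 9, 20, 12, 2, 15]
j=3: v[3]=11 ≤ 15 → i=3, swap v[3],v[3] (no change) → [5, 7, 3, 11, 13, 9, 20, 12, 2, 15]
j=4: v[4]=13 ≤ 15 → i=4, swap v[4],v[4] (no change) → [5, 7, 3, 11, 13, 9, 20, 12, 2, 15]
j=5: v[5]=9 ≤ 15 → i=5, swap v[5],v[5] (no change) → [5, 7, 3, 11, 13, 9, 20, 12, 2, 15]
j=6: v[6]=20 > 15 → no swap
j=7: v[7]=12 ≤ 15 → i=6, swap v[6],v[7] → [5, 7, 3, 11, 13, 9, 12, 20, 2, 15]
j=8: v[8]=2 ≤ 15 → i=7, swap v[7],v[8] → [5, 7, 3, 11, 13, 9, 12, 2, 20, 15]
final swap v[8],v[9] → [5, 7, 3, 11, 13, 9, 12, 2, 15, 20]; return 8

[5, 7, 3, 11, 13, 9, 12, 2, 15, 20]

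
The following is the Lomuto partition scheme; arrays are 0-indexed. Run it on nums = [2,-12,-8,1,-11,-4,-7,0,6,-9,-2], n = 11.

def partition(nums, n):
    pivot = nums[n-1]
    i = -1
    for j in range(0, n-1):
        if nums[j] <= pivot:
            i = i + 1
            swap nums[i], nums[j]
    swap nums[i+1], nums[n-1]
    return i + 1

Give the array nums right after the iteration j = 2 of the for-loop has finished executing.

[-12,-8,2,1,-11,-4,-7,0,6,-9,-2]

pivot=-2, i=-1
j=0: 2>-2, skip
j=1: -12≤-2, i=0, swap(0,1) ⇒ [-12,2,-8,1,-11,-4,-7,0,6,-9,-2]
j=2: -8≤-2, i=1, swap(1,2) ⇒ [-12,-8,2,1,-11,-4,-7,0,6,-9,-2]
(after j=2) nums = [-12,-8,2,1,-11,-4,-7,0,6,-9,-2]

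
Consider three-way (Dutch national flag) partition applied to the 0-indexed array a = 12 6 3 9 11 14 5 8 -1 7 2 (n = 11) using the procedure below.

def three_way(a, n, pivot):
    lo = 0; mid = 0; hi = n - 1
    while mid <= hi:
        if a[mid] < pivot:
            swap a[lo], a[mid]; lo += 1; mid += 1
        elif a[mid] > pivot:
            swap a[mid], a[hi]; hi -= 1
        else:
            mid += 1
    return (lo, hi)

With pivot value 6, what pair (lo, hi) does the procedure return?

pivot = 6; lo=0, mid=0, hi=10
a[mid]=12>6: swap a[0],a[10]; hi=9 → 2 6 3 9 11 14 5 8 -1 7 12
a[mid]=2<6: swap a[0],a[0]; lo=1,mid=1 → 2 6 3 9 11 14 5 8 -1 7 12
a[mid]=6=6: mid=2
a[mid]=3<6: swap a[1],a[2]; lo=2,mid=3 → 2 3 6 9 11 14 5 8 -1 7 12
a[mid]=9>6: swap a[3],a[9]; hi=8 → 2 3 6 7 11 14 5 8 -1 9 12
a[mid]=7>6: swap a[3],a[8]; hi=7 → 2 3 6 -1 11 14 5 8 7 9 12
a[mid]=-1<6: swap a[2],a[3]; lo=3,mid=4 → 2 3 -1 6 11 14 5 8 7 9 12
a[mid]=11>6: swap a[4],a[7]; hi=6 → 2 3 -1 6 8 14 5 11 7 9 12
a[mid]=8>6: swap a[4],a[6]; hi=5 → 2 3 -1 6 5 14 8 11 7 9 12
a[mid]=5<6: swap a[3],a[4]; lo=4,mid=5 → 2 3 -1 5 6 14 8 11 7 9 12
a[mid]=14>6: swap a[5],a[5]; hi=4 → 2 3 -1 5 6 14 8 11 7 9 12
end: lo=4, hi=4; a = 2 3 -1 5 6 14 8 11 7 9 12

(4, 4)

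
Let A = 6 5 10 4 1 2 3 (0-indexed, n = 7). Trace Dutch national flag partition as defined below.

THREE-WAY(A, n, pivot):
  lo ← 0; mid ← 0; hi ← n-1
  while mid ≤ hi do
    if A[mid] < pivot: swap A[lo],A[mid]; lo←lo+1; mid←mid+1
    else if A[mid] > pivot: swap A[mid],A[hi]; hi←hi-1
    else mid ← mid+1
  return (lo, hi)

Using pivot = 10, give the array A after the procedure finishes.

6 5 4 1 2 3 10

pivot = 10; lo=0, mid=0, hi=6
A[mid]=6<10: swap A[0],A[0]; lo=1,mid=1 → 6 5 10 4 1 2 3
A[mid]=5<10: swap A[1],A[1]; lo=2,mid=2 → 6 5 10 4 1 2 3
A[mid]=10=10: mid=3
A[mid]=4<10: swap A[2],A[3]; lo=3,mid=4 → 6 5 4 10 1 2 3
A[mid]=1<10: swap A[3],A[4]; lo=4,mid=5 → 6 5 4 1 10 2 3
A[mid]=2<10: swap A[4],A[5]; lo=5,mid=6 → 6 5 4 1 2 10 3
A[mid]=3<10: swap A[5],A[6]; lo=6,mid=7 → 6 5 4 1 2 3 10
end: lo=6, hi=6; A = 6 5 4 1 2 3 10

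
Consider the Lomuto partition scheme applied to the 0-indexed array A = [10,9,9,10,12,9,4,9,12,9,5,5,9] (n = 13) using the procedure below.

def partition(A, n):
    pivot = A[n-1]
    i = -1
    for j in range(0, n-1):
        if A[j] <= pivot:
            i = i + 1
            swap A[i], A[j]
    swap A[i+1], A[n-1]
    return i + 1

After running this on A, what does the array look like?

pivot=9, i=-1
j=0: 10>9, skip
j=1: 9≤9, i=0, swap(0,1) ⇒ [9,10,9,10,12,9,4,9,12,9,5,5,9]
j=2: 9≤9, i=1, swap(1,2) ⇒ [9,9,10,10,12,9,4,9,12,9,5,5,9]
j=3: 10>9, skip
j=4: 12>9, skip
j=5: 9≤9, i=2, swap(2,5) ⇒ [9,9,9,10,12,10,4,9,12,9,5,5,9]
j=6: 4≤9, i=3, swap(3,6) ⇒ [9,9,9,4,12,10,10,9,12,9,5,5,9]
j=7: 9≤9, i=4, swap(4,7) ⇒ [9,9,9,4,9,10,10,12,12,9,5,5,9]
j=8: 12>9, skip
j=9: 9≤9, i=5, swap(5,9) ⇒ [9,9,9,4,9,9,10,12,12,10,5,5,9]
j=10: 5≤9, i=6, swap(6,10) ⇒ [9,9,9,4,9,9,5,12,12,10,10,5,9]
j=11: 5≤9, i=7, swap(7,11) ⇒ [9,9,9,4,9,9,5,5,12,10,10,12,9]
swap(8,12) ⇒ [9,9,9,4,9,9,5,5,9,10,10,12,12]; return 8

[9,9,9,4,9,9,5,5,9,10,10,12,12]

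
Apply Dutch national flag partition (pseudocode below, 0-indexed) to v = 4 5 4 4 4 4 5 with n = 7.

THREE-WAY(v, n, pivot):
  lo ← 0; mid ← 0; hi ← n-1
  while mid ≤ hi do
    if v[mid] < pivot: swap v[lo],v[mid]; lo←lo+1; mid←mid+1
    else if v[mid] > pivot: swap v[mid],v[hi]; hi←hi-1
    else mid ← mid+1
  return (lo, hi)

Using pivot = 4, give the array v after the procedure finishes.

4 4 4 4 4 5 5

pivot = 4; lo=0, mid=0, hi=6
v[mid]=4=4: mid=1
v[mid]=5>4: swap v[1],v[6]; hi=5 → 4 5 4 4 4 4 5
v[mid]=5>4: swap v[1],v[5]; hi=4 → 4 4 4 4 4 5 5
v[mid]=4=4: mid=2
v[mid]=4=4: mid=3
v[mid]=4=4: mid=4
v[mid]=4=4: mid=5
end: lo=0, hi=4; v = 4 4 4 4 4 5 5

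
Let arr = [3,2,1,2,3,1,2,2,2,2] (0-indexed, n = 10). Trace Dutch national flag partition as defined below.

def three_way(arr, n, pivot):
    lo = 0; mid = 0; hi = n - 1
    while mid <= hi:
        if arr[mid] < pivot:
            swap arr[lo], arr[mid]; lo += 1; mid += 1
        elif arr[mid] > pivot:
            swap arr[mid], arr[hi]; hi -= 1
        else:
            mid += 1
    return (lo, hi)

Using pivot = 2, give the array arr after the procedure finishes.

[1,1,2,2,2,2,2,2,3,3]

lo=0 mid=0 hi=9
3>2: swap(0,9), hi=8 ⇒ [2,2,1,2,3,1,2,2,2,3]
2=2: mid=1
2=2: mid=2
1<2: swap(0,2), lo=1 mid=3 ⇒ [1,2,2,2,3,1,2,2,2,3]
2=2: mid=4
3>2: swap(4,8), hi=7 ⇒ [1,2,2,2,2,1,2,2,3,3]
2=2: mid=5
1<2: swap(1,5), lo=2 mid=6 ⇒ [1,1,2,2,2,2,2,2,3,3]
2=2: mid=7
2=2: mid=8
done. lo=2 hi=7; arr=[1,1,2,2,2,2,2,2,3,3]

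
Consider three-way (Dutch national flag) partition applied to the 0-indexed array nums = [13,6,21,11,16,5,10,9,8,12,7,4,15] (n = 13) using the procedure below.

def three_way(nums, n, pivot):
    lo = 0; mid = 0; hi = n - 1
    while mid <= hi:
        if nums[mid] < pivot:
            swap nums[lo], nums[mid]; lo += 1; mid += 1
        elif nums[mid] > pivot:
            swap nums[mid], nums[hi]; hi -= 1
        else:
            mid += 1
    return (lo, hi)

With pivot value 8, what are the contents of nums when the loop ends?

pivot = 8; lo=0, mid=0, hi=12
nums[mid]=13>8: swap nums[0],nums[12]; hi=11 → [15,6,21,11,16,5,10,9,8,12,7,4,13]
nums[mid]=15>8: swap nums[0],nums[11]; hi=10 → [4,6,21,11,16,5,10,9,8,12,7,15,13]
nums[mid]=4<8: swap nums[0],nums[0]; lo=1,mid=1 → [4,6,21,11,16,5,10,9,8,12,7,15,13]
nums[mid]=6<8: swap nums[1],nums[1]; lo=2,mid=2 → [4,6,21,11,16,5,10,9,8,12,7,15,13]
nums[mid]=21>8: swap nums[2],nums[10]; hi=9 → [4,6,7,11,16,5,10,9,8,12,21,15,13]
nums[mid]=7<8: swap nums[2],nums[2]; lo=3,mid=3 → [4,6,7,11,16,5,10,9,8,12,21,15,13]
nums[mid]=11>8: swap nums[3],nums[9]; hi=8 → [4,6,7,12,16,5,10,9,8,11,21,15,13]
nums[mid]=12>8: swap nums[3],nums[8]; hi=7 → [4,6,7,8,16,5,10,9,12,11,21,15,13]
nums[mid]=8=8: mid=4
nums[mid]=16>8: swap nums[4],nums[7]; hi=6 → [4,6,7,8,9,5,10,16,12,11,21,15,13]
nums[mid]=9>8: swap nums[4],nums[6]; hi=5 → [4,6,7,8,10,5,9,16,12,11,21,15,13]
nums[mid]=10>8: swap nums[4],nums[5]; hi=4 → [4,6,7,8,5,10,9,16,12,11,21,15,13]
nums[mid]=5<8: swap nums[3],nums[4]; lo=4,mid=5 → [4,6,7,5,8,10,9,16,12,11,21,15,13]
end: lo=4, hi=4; nums = [4,6,7,5,8,10,9,16,12,11,21,15,13]

[4,6,7,5,8,10,9,16,12,11,21,15,13]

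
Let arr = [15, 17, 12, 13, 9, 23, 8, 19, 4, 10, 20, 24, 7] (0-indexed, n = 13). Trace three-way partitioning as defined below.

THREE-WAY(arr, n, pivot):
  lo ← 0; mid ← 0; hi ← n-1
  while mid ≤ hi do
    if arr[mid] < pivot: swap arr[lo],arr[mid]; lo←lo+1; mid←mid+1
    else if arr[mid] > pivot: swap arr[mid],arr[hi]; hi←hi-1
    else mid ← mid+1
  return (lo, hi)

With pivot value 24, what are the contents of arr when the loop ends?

[15, 17, 12, 13, 9, 23, 8, 19, 4, 10, 20, 7, 24]

pivot = 24; lo=0, mid=0, hi=12
arr[mid]=15<24: swap arr[0],arr[0]; lo=1,mid=1 → [15, 17, 12, 13, 9, 23, 8, 19, 4, 10, 20, 24, 7]
arr[mid]=17<24: swap arr[1],arr[1]; lo=2,mid=2 → [15, 17, 12, 13, 9, 23, 8, 19, 4, 10, 20, 24, 7]
arr[mid]=12<24: swap arr[2],arr[2]; lo=3,mid=3 → [15, 17, 12, 13, 9, 23, 8, 19, 4, 10, 20, 24, 7]
arr[mid]=13<24: swap arr[3],arr[3]; lo=4,mid=4 → [15, 17, 12, 13, 9, 23, 8, 19, 4, 10, 20, 24, 7]
arr[mid]=9<24: swap arr[4],arr[4]; lo=5,mid=5 → [15, 17, 12, 13, 9, 23, 8, 19, 4, 10, 20, 24, 7]
arr[mid]=23<24: swap arr[5],arr[5]; lo=6,mid=6 → [15, 17, 12, 13, 9, 23, 8, 19, 4, 10, 20, 24, 7]
arr[mid]=8<24: swap arr[6],arr[6]; lo=7,mid=7 → [15, 17, 12, 13, 9, 23, 8, 19, 4, 10, 20, 24, 7]
arr[mid]=19<24: swap arr[7],arr[7]; lo=8,mid=8 → [15, 17, 12, 13, 9, 23, 8, 19, 4, 10, 20, 24, 7]
arr[mid]=4<24: swap arr[8],arr[8]; lo=9,mid=9 → [15, 17, 12, 13, 9, 23, 8, 19, 4, 10, 20, 24, 7]
arr[mid]=10<24: swap arr[9],arr[9]; lo=10,mid=10 → [15, 17, 12, 13, 9, 23, 8, 19, 4, 10, 20, 24, 7]
arr[mid]=20<24: swap arr[10],arr[10]; lo=11,mid=11 → [15, 17, 12, 13, 9, 23, 8, 19, 4, 10, 20, 24, 7]
arr[mid]=24=24: mid=12
arr[mid]=7<24: swap arr[11],arr[12]; lo=12,mid=13 → [15, 17, 12, 13, 9, 23, 8, 19, 4, 10, 20, 7, 24]
end: lo=12, hi=12; arr = [15, 17, 12, 13, 9, 23, 8, 19, 4, 10, 20, 7, 24]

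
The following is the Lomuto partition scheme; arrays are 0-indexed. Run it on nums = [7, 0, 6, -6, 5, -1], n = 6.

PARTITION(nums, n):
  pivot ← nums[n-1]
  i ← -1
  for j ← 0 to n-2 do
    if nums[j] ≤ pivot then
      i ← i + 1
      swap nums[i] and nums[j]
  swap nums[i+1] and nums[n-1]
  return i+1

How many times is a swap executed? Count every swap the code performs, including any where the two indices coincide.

pivot=-1, i=-1
j=0: 7>-1, skip
j=1: 0>-1, skip
j=2: 6>-1, skip
j=3: -6≤-1, i=0, swap(0,3) ⇒ [-6, 0, 6, 7, 5, -1]
j=4: 5>-1, skip
swap(1,5) ⇒ [-6, -1, 6, 7, 5, 0]; return 1

2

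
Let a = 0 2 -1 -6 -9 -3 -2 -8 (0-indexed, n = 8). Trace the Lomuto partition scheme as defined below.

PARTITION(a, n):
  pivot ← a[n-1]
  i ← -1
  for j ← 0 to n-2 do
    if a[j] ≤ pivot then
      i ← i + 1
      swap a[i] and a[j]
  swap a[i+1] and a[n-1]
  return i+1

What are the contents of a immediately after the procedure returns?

pivot=-8, i=-1
j=0: 0>-8, skip
j=1: 2>-8, skip
j=2: -1>-8, skip
j=3: -6>-8, skip
j=4: -9≤-8, i=0, swap(0,4) ⇒ -9 2 -1 -6 0 -3 -2 -8
j=5: -3>-8, skip
j=6: -2>-8, skip
swap(1,7) ⇒ -9 -8 -1 -6 0 -3 -2 2; return 1

-9 -8 -1 -6 0 -3 -2 2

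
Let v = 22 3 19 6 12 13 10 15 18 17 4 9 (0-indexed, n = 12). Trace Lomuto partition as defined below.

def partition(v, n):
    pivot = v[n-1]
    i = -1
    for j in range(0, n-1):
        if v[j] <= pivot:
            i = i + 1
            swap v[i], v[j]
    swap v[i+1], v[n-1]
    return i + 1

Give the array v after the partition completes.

pivot=9, i=-1
j=0: 22>9, skip
j=1: 3≤9, i=0, swap(0,1) ⇒ 3 22 19 6 12 13 10 15 18 17 4 9
j=2: 19>9, skip
j=3: 6≤9, i=1, swap(1,3) ⇒ 3 6 19 22 12 13 10 15 18 17 4 9
j=4: 12>9, skip
j=5: 13>9, skip
j=6: 10>9, skip
j=7: 15>9, skip
j=8: 18>9, skip
j=9: 17>9, skip
j=10: 4≤9, i=2, swap(2,10) ⇒ 3 6 4 22 12 13 10 15 18 17 19 9
swap(3,11) ⇒ 3 6 4 9 12 13 10 15 18 17 19 22; return 3

3 6 4 9 12 13 10 15 18 17 19 22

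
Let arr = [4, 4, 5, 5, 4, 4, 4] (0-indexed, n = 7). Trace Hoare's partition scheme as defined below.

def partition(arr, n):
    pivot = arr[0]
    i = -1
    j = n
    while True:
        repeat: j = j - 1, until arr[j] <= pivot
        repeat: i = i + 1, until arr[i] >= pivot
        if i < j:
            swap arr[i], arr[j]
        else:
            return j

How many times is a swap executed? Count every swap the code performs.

3

pivot = arr[0] = 4; i = -1, j = 7
j→6 (arr[6]=4≤4), i→0 (arr[0]=4≥4); i<j, swap → [4, 4, 5, 5, 4, 4, 4]
j→5 (arr[5]=4≤4), i→1 (arr[1]=4≥4); i<j, swap → [4, 4, 5, 5, 4, 4, 4]
j→4 (arr[4]=4≤4), i→2 (arr[2]=5≥4); i<j, swap → [4, 4, 4, 5, 5, 4, 4]
j→2, i→3; i≥j, return j=2. arr = [4, 4, 4, 5, 5, 4, 4]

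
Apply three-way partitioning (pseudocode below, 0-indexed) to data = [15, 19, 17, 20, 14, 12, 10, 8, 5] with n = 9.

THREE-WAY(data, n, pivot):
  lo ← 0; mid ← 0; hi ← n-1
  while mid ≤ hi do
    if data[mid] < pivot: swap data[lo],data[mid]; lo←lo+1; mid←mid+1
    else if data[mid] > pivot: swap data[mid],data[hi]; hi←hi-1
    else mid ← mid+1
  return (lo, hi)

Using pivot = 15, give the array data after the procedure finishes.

[5, 8, 10, 14, 12, 15, 20, 17, 19]

lo=0 mid=0 hi=8
15=15: mid=1
19>15: swap(1,8), hi=7 ⇒ [15, 5, 17, 20, 14, 12, 10, 8, 19]
5<15: swap(0,1), lo=1 mid=2 ⇒ [5, 15, 17, 20, 14, 12, 10, 8, 19]
17>15: swap(2,7), hi=6 ⇒ [5, 15, 8, 20, 14, 12, 10, 17, 19]
8<15: swap(1,2), lo=2 mid=3 ⇒ [5, 8, 15, 20, 14, 12, 10, 17, 19]
20>15: swap(3,6), hi=5 ⇒ [5, 8, 15, 10, 14, 12, 20, 17, 19]
10<15: swap(2,3), lo=3 mid=4 ⇒ [5, 8, 10, 15, 14, 12, 20, 17, 19]
14<15: swap(3,4), lo=4 mid=5 ⇒ [5, 8, 10, 14, 15, 12, 20, 17, 19]
12<15: swap(4,5), lo=5 mid=6 ⇒ [5, 8, 10, 14, 12, 15, 20, 17, 19]
done. lo=5 hi=5; data=[5, 8, 10, 14, 12, 15, 20, 17, 19]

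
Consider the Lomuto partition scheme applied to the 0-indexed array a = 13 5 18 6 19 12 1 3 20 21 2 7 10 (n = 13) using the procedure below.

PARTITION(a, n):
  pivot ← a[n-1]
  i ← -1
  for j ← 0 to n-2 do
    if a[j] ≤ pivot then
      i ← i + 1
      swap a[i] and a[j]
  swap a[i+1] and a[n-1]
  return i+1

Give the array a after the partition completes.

5 6 1 3 2 7 10 13 20 21 19 12 18

pivot = a[12] = 10; i = -1
j=0: a[0]=13 > 10 → no swap
j=1: a[1]=5 ≤ 10 → i=0, swap a[0],a[1] → 5 13 18 6 19 12 1 3 20 21 2 7 10
j=2: a[2]=18 > 10 → no swap
j=3: a[3]=6 ≤ 10 → i=1, swap a[1],a[3] → 5 6 18 13 19 12 1 3 20 21 2 7 10
j=4: a[4]=19 > 10 → no swap
j=5: a[5]=12 > 10 → no swap
j=6: a[6]=1 ≤ 10 → i=2, swap a[2],a[6] → 5 6 1 13 19 12 18 3 20 21 2 7 10
j=7: a[7]=3 ≤ 10 → i=3, swap a[3],a[7] → 5 6 1 3 19 12 18 13 20 21 2 7 10
j=8: a[8]=20 > 10 → no swap
j=9: a[9]=21 > 10 → no swap
j=10: a[10]=2 ≤ 10 → i=4, swap a[4],a[10] → 5 6 1 3 2 12 18 13 20 21 19 7 10
j=11: a[11]=7 ≤ 10 → i=5, swap a[5],a[11] → 5 6 1 3 2 7 18 13 20 21 19 12 10
final swap a[6],a[12] → 5 6 1 3 2 7 10 13 20 21 19 12 18; return 6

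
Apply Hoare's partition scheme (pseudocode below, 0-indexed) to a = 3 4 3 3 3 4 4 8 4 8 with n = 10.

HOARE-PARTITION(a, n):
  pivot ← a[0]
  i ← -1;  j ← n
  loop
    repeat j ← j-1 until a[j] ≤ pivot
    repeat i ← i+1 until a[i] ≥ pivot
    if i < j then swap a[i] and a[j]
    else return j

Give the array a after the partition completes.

pivot=3
j stops at 4 (3), i stops at 0 (3); swap ⇒ 3 4 3 3 3 4 4 8 4 8
j stops at 3 (3), i stops at 1 (4); swap ⇒ 3 3 3 4 3 4 4 8 4 8
j stops at 2, i stops at 2; i≥j ⇒ return 2. a=3 3 3 4 3 4 4 8 4 8

3 3 3 4 3 4 4 8 4 8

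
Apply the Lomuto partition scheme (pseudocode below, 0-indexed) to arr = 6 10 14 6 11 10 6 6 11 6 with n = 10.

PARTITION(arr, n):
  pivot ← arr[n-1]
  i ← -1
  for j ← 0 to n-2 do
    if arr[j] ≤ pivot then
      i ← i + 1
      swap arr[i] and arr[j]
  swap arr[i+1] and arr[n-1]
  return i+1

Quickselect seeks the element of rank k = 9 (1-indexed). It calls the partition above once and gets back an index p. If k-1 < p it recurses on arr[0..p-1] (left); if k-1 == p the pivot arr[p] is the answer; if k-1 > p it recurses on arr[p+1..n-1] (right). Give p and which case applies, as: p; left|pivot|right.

4; right

pivot=6, i=-1
j=0: 6≤6, i=0, swap(0,0) ⇒ 6 10 14 6 11 10 6 6 11 6
j=1: 10>6, skip
j=2: 14>6, skip
j=3: 6≤6, i=1, swap(1,3) ⇒ 6 6 14 10 11 10 6 6 11 6
j=4: 11>6, skip
j=5: 10>6, skip
j=6: 6≤6, i=2, swap(2,6) ⇒ 6 6 6 10 11 10 14 6 11 6
j=7: 6≤6, i=3, swap(3,7) ⇒ 6 6 6 6 11 10 14 10 11 6
j=8: 11>6, skip
swap(4,9) ⇒ 6 6 6 6 6 10 14 10 11 11; return 4
p = 4; k-1 = 8 > 4 ⇒ right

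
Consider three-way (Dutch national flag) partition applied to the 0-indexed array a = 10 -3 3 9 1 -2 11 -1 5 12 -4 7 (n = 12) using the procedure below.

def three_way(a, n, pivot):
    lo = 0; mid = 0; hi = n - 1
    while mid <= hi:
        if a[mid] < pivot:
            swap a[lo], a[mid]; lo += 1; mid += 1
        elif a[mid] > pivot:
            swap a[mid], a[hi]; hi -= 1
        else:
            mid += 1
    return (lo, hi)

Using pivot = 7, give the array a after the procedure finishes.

-3 3 -4 1 -2 5 -1 7 12 11 9 10

lo=0 mid=0 hi=11
10>7: swap(0,11), hi=10 ⇒ 7 -3 3 9 1 -2 11 -1 5 12 -4 10
7=7: mid=1
-3<7: swap(0,1), lo=1 mid=2 ⇒ -3 7 3 9 1 -2 11 -1 5 12 -4 10
3<7: swap(1,2), lo=2 mid=3 ⇒ -3 3 7 9 1 -2 11 -1 5 12 -4 10
9>7: swap(3,10), hi=9 ⇒ -3 3 7 -4 1 -2 11 -1 5 12 9 10
-4<7: swap(2,3), lo=3 mid=4 ⇒ -3 3 -4 7 1 -2 11 -1 5 12 9 10
1<7: swap(3,4), lo=4 mid=5 ⇒ -3 3 -4 1 7 -2 11 -1 5 12 9 10
-2<7: swap(4,5), lo=5 mid=6 ⇒ -3 3 -4 1 -2 7 11 -1 5 12 9 10
11>7: swap(6,9), hi=8 ⇒ -3 3 -4 1 -2 7 12 -1 5 11 9 10
12>7: swap(6,8), hi=7 ⇒ -3 3 -4 1 -2 7 5 -1 12 11 9 10
5<7: swap(5,6), lo=6 mid=7 ⇒ -3 3 -4 1 -2 5 7 -1 12 11 9 10
-1<7: swap(6,7), lo=7 mid=8 ⇒ -3 3 -4 1 -2 5 -1 7 12 11 9 10
done. lo=7 hi=7; a=-3 3 -4 1 -2 5 -1 7 12 11 9 10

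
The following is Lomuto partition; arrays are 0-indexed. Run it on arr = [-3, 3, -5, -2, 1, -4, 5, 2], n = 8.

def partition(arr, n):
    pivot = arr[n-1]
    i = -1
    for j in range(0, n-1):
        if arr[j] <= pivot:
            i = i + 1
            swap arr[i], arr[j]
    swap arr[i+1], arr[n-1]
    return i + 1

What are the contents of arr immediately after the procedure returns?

[-3, -5, -2, 1, -4, 2, 5, 3]

pivot = arr[7] = 2; i = -1
j=0: arr[0]=-3 ≤ 2 → i=0, swap arr[0],arr[0] (no change) → [-3, 3, -5, -2, 1, -4, 5, 2]
j=1: arr[1]=3 > 2 → no swap
j=2: arr[2]=-5 ≤ 2 → i=1, swap arr[1],arr[2] → [-3, -5, 3, -2, 1, -4, 5, 2]
j=3: arr[3]=-2 ≤ 2 → i=2, swap arr[2],arr[3] → [-3, -5, -2, 3, 1, -4, 5, 2]
j=4: arr[4]=1 ≤ 2 → i=3, swap arr[3],arr[4] → [-3, -5, -2, 1, 3, -4, 5, 2]
j=5: arr[5]=-4 ≤ 2 → i=4, swap arr[4],arr[5] → [-3, -5, -2, 1, -4, 3, 5, 2]
j=6: arr[6]=5 > 2 → no swap
final swap arr[5],arr[7] → [-3, -5, -2, 1, -4, 2, 5, 3]; return 5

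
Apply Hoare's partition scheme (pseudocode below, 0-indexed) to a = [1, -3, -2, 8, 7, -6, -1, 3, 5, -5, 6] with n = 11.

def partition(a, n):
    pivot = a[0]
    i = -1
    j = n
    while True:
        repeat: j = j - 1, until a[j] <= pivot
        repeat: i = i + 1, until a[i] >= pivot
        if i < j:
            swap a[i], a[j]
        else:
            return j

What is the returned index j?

4

pivot = a[0] = 1; i = -1, j = 11
j→9 (a[9]=-5≤1), i→0 (a[0]=1≥1); i<j, swap → [-5, -3, -2, 8, 7, -6, -1, 3, 5, 1, 6]
j→6 (a[6]=-1≤1), i→3 (a[3]=8≥1); i<j, swap → [-5, -3, -2, -1, 7, -6, 8, 3, 5, 1, 6]
j→5 (a[5]=-6≤1), i→4 (a[4]=7≥1); i<j, swap → [-5, -3, -2, -1, -6, 7, 8, 3, 5, 1, 6]
j→4, i→5; i≥j, return j=4. a = [-5, -3, -2, -1, -6, 7, 8, 3, 5, 1, 6]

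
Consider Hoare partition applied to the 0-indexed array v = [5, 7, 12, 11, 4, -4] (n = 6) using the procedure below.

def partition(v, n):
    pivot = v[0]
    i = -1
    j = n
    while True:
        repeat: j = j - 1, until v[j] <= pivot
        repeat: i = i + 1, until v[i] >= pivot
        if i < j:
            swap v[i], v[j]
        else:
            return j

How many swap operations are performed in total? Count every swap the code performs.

2

pivot = v[0] = 5; i = -1, j = 6
j→5 (v[5]=-4≤5), i→0 (v[0]=5≥5); i<j, swap → [-4, 7, 12, 11, 4, 5]
j→4 (v[4]=4≤5), i→1 (v[1]=7≥5); i<j, swap → [-4, 4, 12, 11, 7, 5]
j→1, i→2; i≥j, return j=1. v = [-4, 4, 12, 11, 7, 5]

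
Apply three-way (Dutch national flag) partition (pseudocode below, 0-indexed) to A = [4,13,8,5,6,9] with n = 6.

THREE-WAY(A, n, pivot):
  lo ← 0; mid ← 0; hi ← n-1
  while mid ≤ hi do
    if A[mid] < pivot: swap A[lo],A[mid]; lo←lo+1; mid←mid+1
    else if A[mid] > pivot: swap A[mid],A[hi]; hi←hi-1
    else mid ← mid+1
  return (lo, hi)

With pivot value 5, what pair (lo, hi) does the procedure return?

lo=0 mid=0 hi=5
4<5: swap(0,0), lo=1 mid=1 ⇒ [4,13,8,5,6,9]
13>5: swap(1,5), hi=4 ⇒ [4,9,8,5,6,13]
9>5: swap(1,4), hi=3 ⇒ [4,6,8,5,9,13]
6>5: swap(1,3), hi=2 ⇒ [4,5,8,6,9,13]
5=5: mid=2
8>5: swap(2,2), hi=1 ⇒ [4,5,8,6,9,13]
done. lo=1 hi=1; A=[4,5,8,6,9,13]

(1, 1)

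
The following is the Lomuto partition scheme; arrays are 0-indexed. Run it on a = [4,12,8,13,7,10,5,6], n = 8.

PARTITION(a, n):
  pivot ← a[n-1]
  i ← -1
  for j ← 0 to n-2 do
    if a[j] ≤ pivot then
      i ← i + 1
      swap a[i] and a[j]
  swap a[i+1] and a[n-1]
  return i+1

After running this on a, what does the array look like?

[4,5,6,13,7,10,12,8]

pivot=6, i=-1
j=0: 4≤6, i=0, swap(0,0) ⇒ [4,12,8,13,7,10,5,6]
j=1: 12>6, skip
j=2: 8>6, skip
j=3: 13>6, skip
j=4: 7>6, skip
j=5: 10>6, skip
j=6: 5≤6, i=1, swap(1,6) ⇒ [4,5,8,13,7,10,12,6]
swap(2,7) ⇒ [4,5,6,13,7,10,12,8]; return 2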